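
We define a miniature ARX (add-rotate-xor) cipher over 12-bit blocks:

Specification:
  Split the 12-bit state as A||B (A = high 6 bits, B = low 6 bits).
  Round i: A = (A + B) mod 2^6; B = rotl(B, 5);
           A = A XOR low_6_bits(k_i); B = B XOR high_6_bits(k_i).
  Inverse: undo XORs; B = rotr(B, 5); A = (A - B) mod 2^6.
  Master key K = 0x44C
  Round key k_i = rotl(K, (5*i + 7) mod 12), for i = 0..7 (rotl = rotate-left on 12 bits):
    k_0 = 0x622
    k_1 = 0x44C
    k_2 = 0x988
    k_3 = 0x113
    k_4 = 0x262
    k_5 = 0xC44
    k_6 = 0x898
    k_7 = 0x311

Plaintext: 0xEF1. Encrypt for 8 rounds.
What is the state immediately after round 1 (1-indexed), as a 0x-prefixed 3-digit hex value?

s_0 = plaintext = 0xEF1
s_1 = Round(s_0, k_0) = 0x3A0
s_2 = Round(s_1, k_1) = 0x881
s_3 = Round(s_2, k_2) = 0xAC6
s_4 = Round(s_3, k_3) = 0x887
s_5 = Round(s_4, k_4) = 0x2EA
s_6 = Round(s_5, k_5) = 0xC64
s_7 = Round(s_6, k_6) = 0x370
s_8 = Round(s_7, k_7) = 0xB14

0x3A0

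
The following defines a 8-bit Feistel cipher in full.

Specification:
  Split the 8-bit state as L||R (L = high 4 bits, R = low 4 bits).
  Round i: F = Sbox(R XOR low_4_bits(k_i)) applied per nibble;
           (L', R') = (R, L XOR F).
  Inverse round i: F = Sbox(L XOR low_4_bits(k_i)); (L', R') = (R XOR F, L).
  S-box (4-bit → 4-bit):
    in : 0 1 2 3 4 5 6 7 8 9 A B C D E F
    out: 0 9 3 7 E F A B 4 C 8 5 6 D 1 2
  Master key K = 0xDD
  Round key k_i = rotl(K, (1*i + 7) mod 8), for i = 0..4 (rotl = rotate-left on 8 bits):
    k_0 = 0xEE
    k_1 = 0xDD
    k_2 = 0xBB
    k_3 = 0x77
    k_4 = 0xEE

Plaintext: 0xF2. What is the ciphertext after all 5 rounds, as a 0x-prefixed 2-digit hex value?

s_0 = plaintext = 0xF2
s_1 = Round(s_0, k_0) = 0x29
s_2 = Round(s_1, k_1) = 0x9C
s_3 = Round(s_2, k_2) = 0xC2
s_4 = Round(s_3, k_3) = 0x23
s_5 = Round(s_4, k_4) = 0x3F

0x3F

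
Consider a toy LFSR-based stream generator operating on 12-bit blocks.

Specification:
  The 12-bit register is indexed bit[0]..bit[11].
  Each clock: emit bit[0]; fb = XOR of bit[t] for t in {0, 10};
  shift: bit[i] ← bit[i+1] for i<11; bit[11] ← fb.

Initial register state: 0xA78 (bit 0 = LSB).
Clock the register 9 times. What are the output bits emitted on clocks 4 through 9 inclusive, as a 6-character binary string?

reg_0 = 0xA78
clock 1: out=0, reg = 0x53C
clock 2: out=0, reg = 0xA9E
clock 3: out=0, reg = 0x54F
clock 4: out=1, reg = 0x2A7
clock 5: out=1, reg = 0x953
clock 6: out=1, reg = 0xCA9
clock 7: out=1, reg = 0x654
clock 8: out=0, reg = 0xB2A
clock 9: out=0, reg = 0x595

111100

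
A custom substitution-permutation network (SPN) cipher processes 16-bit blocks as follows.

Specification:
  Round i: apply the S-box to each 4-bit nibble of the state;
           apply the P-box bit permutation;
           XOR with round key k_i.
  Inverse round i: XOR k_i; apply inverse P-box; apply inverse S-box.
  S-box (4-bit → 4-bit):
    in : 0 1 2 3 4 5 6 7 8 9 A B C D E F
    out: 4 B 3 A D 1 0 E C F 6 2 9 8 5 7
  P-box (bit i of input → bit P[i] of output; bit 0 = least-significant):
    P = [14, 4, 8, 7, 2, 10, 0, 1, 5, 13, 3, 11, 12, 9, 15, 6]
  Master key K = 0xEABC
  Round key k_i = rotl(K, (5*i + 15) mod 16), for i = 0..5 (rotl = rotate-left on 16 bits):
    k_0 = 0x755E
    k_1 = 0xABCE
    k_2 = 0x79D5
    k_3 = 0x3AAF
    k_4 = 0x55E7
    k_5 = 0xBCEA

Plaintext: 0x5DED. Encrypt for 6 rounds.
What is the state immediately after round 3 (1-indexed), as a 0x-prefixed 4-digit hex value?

0x9357

s_0 = plaintext = 0x5DED
s_1 = Round(s_0, k_0) = 0x6DDB
s_2 = Round(s_1, k_1) = 0xA3DC
s_3 = Round(s_2, k_2) = 0x9357
s_4 = Round(s_3, k_3) = 0x817B
s_5 = Round(s_4, k_4) = 0xF994
s_6 = Round(s_5, k_5) = 0x4345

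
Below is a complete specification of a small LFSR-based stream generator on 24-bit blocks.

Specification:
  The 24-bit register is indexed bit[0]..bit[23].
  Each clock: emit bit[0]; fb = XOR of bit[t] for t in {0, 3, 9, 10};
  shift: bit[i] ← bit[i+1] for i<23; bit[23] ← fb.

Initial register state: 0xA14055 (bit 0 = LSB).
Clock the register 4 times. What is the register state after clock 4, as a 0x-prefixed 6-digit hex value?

0xFA1405

reg_0 = 0xA14055
clock 1: out=1, reg = 0xD0A02A
clock 2: out=0, reg = 0xE85015
clock 3: out=1, reg = 0xF4280A
clock 4: out=0, reg = 0xFA1405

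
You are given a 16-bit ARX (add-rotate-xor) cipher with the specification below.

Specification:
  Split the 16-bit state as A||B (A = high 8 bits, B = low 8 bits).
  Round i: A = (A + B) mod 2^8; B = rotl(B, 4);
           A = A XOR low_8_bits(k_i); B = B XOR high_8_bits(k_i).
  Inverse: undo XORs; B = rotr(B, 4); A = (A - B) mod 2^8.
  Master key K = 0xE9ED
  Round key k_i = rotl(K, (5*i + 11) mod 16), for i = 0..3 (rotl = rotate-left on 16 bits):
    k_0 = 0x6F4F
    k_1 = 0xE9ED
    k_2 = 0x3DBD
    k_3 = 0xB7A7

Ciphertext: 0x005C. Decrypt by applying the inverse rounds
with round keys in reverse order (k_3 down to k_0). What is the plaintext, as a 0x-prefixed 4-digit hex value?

s_0 = ciphertext = 0x005C
s_1 = InvRound(s_0, k_3) = 0xE9BE
s_2 = InvRound(s_1, k_2) = 0x1C38
s_3 = InvRound(s_2, k_1) = 0xD41D
s_4 = InvRound(s_3, k_0) = 0x7427

0x7427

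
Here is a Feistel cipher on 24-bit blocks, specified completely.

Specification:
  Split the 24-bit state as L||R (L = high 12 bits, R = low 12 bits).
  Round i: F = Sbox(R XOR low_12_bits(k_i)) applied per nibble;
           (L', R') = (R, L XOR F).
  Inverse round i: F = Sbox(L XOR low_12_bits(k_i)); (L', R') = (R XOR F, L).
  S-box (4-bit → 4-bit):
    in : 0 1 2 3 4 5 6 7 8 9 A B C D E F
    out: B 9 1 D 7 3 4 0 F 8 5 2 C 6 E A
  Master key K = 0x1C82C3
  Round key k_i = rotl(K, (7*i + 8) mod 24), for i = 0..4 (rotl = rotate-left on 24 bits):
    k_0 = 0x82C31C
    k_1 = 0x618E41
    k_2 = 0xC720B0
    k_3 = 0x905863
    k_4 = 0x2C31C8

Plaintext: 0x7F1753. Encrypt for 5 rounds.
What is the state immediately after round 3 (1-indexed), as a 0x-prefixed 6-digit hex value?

0x99689F

s_0 = plaintext = 0x7F1753
s_1 = Round(s_0, k_0) = 0x75308B
s_2 = Round(s_1, k_1) = 0x08B996
s_3 = Round(s_2, k_2) = 0x99689F
s_4 = Round(s_3, k_3) = 0x89F23A
s_5 = Round(s_4, k_4) = 0x23A53E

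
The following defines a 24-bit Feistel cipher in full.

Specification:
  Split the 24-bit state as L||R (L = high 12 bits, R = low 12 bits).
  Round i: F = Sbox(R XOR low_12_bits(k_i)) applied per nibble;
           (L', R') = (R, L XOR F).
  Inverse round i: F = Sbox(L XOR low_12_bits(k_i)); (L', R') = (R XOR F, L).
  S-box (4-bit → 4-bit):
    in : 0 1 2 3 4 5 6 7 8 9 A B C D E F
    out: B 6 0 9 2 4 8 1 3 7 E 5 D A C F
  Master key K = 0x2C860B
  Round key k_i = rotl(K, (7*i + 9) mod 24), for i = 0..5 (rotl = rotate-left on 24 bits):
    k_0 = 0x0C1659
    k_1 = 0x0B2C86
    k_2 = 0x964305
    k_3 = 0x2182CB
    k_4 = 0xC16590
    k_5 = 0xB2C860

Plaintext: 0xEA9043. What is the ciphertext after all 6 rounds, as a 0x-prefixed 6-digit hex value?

s_0 = plaintext = 0xEA9043
s_1 = Round(s_0, k_0) = 0x0436C7
s_2 = Round(s_1, k_1) = 0x6C7E65
s_3 = Round(s_2, k_2) = 0xE65C4C
s_4 = Round(s_3, k_3) = 0xC4C254
s_5 = Round(s_4, k_4) = 0x254D9E
s_6 = Round(s_5, k_5) = 0xD9E6A8

0xD9E6A8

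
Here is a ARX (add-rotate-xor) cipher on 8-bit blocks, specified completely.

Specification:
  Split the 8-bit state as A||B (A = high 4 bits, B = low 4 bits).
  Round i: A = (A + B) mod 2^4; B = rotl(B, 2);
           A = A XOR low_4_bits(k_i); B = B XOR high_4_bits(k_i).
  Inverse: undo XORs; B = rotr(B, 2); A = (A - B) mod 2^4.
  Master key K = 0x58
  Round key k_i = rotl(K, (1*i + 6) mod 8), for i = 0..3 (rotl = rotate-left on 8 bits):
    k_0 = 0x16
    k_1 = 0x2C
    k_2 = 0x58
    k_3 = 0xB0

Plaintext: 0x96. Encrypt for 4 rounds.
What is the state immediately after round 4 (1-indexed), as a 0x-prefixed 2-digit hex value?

s_0 = plaintext = 0x96
s_1 = Round(s_0, k_0) = 0x98
s_2 = Round(s_1, k_1) = 0xD0
s_3 = Round(s_2, k_2) = 0x55
s_4 = Round(s_3, k_3) = 0xAE

0xAE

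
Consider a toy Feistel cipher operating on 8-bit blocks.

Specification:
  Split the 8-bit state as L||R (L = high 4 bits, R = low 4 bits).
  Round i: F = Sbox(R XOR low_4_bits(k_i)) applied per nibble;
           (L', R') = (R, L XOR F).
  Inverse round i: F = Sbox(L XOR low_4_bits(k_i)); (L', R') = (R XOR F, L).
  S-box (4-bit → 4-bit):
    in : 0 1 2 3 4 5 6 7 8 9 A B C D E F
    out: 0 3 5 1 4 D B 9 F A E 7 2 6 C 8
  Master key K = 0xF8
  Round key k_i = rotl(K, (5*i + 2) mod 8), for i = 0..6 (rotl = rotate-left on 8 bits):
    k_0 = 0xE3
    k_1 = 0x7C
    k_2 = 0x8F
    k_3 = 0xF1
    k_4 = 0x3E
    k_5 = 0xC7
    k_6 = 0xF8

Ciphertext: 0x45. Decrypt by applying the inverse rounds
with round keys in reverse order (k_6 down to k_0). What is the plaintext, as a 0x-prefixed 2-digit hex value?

s_0 = ciphertext = 0x45
s_1 = InvRound(s_0, k_6) = 0x74
s_2 = InvRound(s_1, k_5) = 0x47
s_3 = InvRound(s_2, k_4) = 0x94
s_4 = InvRound(s_3, k_3) = 0xB9
s_5 = InvRound(s_4, k_2) = 0xDB
s_6 = InvRound(s_5, k_1) = 0x8D
s_7 = InvRound(s_6, k_0) = 0xA8

0xA8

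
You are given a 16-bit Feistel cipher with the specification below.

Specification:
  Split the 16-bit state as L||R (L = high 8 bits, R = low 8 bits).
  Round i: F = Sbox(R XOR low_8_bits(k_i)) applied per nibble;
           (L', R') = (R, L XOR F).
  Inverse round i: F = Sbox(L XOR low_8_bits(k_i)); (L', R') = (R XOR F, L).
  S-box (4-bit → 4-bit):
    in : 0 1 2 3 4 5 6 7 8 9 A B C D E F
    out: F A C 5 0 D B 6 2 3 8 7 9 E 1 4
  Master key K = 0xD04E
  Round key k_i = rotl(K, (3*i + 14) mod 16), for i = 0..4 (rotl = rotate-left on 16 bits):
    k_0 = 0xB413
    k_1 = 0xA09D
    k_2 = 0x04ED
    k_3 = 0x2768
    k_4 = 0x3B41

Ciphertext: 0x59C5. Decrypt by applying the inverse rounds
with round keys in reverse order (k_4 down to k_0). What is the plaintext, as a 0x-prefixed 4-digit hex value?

s_0 = ciphertext = 0x59C5
s_1 = InvRound(s_0, k_4) = 0x6759
s_2 = InvRound(s_1, k_3) = 0xAD67
s_3 = InvRound(s_2, k_2) = 0x68AD
s_4 = InvRound(s_3, k_1) = 0xE068
s_5 = InvRound(s_4, k_0) = 0x2DE0

0x2DE0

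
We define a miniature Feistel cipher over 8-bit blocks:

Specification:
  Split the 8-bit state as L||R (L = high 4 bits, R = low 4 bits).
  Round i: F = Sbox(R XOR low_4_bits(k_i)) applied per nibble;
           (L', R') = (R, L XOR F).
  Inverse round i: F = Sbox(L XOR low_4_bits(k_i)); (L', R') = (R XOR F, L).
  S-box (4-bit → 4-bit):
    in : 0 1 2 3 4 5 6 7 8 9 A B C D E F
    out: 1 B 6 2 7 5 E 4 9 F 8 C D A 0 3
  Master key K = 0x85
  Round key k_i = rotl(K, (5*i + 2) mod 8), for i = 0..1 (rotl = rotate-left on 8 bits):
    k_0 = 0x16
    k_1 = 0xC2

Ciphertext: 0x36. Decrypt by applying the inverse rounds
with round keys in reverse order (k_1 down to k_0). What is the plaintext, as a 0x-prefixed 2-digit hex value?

s_0 = ciphertext = 0x36
s_1 = InvRound(s_0, k_1) = 0xD3
s_2 = InvRound(s_1, k_0) = 0xFD

0xFD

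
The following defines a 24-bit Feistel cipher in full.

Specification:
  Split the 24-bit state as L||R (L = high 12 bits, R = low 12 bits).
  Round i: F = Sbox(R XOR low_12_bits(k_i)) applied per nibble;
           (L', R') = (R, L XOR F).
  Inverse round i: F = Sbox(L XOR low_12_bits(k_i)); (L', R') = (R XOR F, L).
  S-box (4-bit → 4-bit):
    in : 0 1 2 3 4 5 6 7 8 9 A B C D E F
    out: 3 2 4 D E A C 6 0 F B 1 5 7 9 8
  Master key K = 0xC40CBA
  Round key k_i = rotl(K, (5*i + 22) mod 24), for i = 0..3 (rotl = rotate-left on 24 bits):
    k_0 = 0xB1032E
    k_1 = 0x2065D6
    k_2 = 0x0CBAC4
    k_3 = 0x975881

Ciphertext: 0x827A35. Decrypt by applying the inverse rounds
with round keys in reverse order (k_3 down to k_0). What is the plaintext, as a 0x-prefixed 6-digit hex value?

s_0 = ciphertext = 0x827A35
s_1 = InvRound(s_0, k_3) = 0x989827
s_2 = InvRound(s_1, k_2) = 0x5C0989
s_3 = InvRound(s_2, k_1) = 0xAA55C0
s_4 = InvRound(s_3, k_0) = 0xAC1AA5

0xAC1AA5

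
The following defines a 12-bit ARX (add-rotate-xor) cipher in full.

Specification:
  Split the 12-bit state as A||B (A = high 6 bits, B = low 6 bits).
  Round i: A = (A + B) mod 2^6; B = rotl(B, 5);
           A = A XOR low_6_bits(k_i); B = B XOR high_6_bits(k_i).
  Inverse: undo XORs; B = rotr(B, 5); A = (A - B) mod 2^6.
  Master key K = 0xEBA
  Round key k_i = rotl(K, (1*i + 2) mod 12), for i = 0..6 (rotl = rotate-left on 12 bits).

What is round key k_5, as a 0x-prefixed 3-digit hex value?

K = 0xEBA
k_0 = rotl(K, (1*0+2) mod 12) = rotl(K, 2) = 0xAEB
k_1 = rotl(K, (1*1+2) mod 12) = rotl(K, 3) = 0x5D7
k_2 = rotl(K, (1*2+2) mod 12) = rotl(K, 4) = 0xBAE
k_3 = rotl(K, (1*3+2) mod 12) = rotl(K, 5) = 0x75D
k_4 = rotl(K, (1*4+2) mod 12) = rotl(K, 6) = 0xEBA
k_5 = rotl(K, (1*5+2) mod 12) = rotl(K, 7) = 0xD75

0xD75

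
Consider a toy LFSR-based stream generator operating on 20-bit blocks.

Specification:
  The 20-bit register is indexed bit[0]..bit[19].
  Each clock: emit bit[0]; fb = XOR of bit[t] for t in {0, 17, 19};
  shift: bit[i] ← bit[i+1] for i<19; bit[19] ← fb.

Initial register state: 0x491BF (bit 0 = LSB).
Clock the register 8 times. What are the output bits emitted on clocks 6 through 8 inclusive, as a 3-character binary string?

reg_0 = 0x491BF
clock 1: out=1, reg = 0xA48DF
clock 2: out=1, reg = 0xD246F
clock 3: out=1, reg = 0x69237
clock 4: out=1, reg = 0x3491B
clock 5: out=1, reg = 0x1A48D
clock 6: out=1, reg = 0x8D246
clock 7: out=0, reg = 0xC6923
clock 8: out=1, reg = 0x63491

101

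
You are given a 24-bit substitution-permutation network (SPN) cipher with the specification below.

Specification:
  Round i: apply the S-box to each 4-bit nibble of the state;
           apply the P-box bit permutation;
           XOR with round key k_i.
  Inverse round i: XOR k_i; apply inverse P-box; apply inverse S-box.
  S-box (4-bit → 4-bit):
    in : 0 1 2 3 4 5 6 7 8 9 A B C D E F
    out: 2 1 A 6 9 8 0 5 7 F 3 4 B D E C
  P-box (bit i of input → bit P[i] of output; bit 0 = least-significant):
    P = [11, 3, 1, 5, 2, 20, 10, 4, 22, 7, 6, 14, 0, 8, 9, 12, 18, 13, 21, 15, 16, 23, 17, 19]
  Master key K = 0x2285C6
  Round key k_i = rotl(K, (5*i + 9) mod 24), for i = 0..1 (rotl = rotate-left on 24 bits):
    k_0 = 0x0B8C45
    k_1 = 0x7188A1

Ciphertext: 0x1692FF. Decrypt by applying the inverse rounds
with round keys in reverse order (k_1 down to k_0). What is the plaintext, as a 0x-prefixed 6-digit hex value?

0x5894AA

s_0 = ciphertext = 0x1692FF
s_1 = InvRound(s_0, k_1) = 0x77F748
s_2 = InvRound(s_1, k_0) = 0x5894AA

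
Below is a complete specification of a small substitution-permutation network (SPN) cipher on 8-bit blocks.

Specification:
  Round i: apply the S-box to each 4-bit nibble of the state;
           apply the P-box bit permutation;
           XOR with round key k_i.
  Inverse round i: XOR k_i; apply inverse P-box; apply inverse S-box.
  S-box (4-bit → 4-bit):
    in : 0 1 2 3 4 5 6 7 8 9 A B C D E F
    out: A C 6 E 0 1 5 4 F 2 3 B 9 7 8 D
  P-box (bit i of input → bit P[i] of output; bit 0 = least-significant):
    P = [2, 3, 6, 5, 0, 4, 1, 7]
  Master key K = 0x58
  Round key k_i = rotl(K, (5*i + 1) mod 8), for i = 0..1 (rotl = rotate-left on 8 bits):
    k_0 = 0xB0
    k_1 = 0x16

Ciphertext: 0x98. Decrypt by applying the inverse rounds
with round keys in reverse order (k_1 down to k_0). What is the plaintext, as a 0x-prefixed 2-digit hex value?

0x10

s_0 = ciphertext = 0x98
s_1 = InvRound(s_0, k_1) = 0x1A
s_2 = InvRound(s_1, k_0) = 0x10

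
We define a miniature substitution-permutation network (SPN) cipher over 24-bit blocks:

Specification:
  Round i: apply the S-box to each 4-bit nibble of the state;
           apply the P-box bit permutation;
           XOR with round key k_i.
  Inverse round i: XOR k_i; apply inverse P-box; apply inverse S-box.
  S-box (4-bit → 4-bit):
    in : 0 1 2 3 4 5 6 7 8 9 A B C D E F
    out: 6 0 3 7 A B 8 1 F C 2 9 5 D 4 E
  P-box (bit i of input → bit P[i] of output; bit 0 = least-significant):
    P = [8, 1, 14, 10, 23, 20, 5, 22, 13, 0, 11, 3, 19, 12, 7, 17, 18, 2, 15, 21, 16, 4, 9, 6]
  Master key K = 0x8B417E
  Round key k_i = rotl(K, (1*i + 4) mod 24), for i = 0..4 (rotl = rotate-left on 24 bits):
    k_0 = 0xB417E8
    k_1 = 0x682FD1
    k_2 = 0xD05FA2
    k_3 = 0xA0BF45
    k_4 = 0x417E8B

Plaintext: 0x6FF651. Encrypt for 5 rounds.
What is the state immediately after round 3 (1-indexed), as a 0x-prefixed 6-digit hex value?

0xC53CCC

s_0 = plaintext = 0x6FF651
s_1 = Round(s_0, k_0) = 0x468724
s_2 = Round(s_1, k_1) = 0xD21B03
s_3 = Round(s_2, k_2) = 0xC53CCC
s_4 = Round(s_3, k_3) = 0x0DC4E1
s_5 = Round(s_4, k_4) = 0x6DFC32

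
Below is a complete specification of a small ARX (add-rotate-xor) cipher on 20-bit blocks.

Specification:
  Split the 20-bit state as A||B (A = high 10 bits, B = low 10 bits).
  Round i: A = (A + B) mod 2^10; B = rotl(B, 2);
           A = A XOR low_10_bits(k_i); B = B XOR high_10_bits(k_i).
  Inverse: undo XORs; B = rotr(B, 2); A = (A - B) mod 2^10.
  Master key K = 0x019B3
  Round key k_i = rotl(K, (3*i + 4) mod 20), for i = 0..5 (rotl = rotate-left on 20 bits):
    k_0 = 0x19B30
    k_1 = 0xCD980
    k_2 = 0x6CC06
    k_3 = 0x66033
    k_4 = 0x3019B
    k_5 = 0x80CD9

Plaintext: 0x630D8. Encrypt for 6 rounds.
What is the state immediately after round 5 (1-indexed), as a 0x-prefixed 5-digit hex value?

0x892E5

s_0 = plaintext = 0x630D8
s_1 = Round(s_0, k_0) = 0x55306
s_2 = Round(s_1, k_1) = 0x76B2D
s_3 = Round(s_2, k_2) = 0x40504
s_4 = Round(s_3, k_3) = 0x8D989
s_5 = Round(s_4, k_4) = 0x892E5
s_6 = Round(s_5, k_5) = 0x74195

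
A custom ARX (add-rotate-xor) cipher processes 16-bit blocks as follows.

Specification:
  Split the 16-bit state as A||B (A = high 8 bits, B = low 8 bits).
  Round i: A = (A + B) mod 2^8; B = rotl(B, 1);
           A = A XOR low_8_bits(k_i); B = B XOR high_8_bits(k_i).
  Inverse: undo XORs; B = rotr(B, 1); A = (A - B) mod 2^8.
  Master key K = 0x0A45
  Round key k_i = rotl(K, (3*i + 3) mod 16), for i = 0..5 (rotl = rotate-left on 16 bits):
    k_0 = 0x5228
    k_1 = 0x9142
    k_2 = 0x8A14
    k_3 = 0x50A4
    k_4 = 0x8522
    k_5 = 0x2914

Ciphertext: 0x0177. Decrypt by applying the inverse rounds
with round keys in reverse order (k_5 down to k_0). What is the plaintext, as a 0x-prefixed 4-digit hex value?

0x2D4C

s_0 = ciphertext = 0x0177
s_1 = InvRound(s_0, k_5) = 0xE62F
s_2 = InvRound(s_1, k_4) = 0x6F55
s_3 = InvRound(s_2, k_3) = 0x4982
s_4 = InvRound(s_3, k_2) = 0x5904
s_5 = InvRound(s_4, k_1) = 0x51CA
s_6 = InvRound(s_5, k_0) = 0x2D4C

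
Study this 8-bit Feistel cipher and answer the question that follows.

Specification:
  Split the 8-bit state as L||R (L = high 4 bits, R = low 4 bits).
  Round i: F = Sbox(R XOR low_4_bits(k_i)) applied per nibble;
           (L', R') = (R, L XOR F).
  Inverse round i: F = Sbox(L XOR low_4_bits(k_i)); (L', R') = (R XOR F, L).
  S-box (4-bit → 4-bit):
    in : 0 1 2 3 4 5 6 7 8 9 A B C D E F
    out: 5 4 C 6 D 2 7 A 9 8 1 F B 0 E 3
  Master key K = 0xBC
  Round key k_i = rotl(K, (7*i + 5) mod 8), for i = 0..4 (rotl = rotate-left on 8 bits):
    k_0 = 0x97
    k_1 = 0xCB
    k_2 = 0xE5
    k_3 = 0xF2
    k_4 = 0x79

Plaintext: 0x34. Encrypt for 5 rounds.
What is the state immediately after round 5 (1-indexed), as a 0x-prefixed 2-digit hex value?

0x78

s_0 = plaintext = 0x34
s_1 = Round(s_0, k_0) = 0x45
s_2 = Round(s_1, k_1) = 0x5A
s_3 = Round(s_2, k_2) = 0xA6
s_4 = Round(s_3, k_3) = 0x67
s_5 = Round(s_4, k_4) = 0x78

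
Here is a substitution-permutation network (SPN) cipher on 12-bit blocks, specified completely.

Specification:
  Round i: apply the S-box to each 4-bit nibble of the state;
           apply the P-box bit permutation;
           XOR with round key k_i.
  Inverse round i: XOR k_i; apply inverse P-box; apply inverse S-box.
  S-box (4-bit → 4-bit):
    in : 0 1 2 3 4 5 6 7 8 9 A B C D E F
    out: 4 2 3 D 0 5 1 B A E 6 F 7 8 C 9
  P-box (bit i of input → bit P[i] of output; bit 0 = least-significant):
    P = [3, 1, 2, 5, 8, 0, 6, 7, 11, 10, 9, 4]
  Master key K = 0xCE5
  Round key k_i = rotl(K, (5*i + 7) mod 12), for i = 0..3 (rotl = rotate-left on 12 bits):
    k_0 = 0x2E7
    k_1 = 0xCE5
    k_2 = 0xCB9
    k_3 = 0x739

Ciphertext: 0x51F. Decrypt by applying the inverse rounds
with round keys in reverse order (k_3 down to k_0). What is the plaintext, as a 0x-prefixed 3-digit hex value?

0xA74

s_0 = ciphertext = 0x51F
s_1 = InvRound(s_0, k_3) = 0x049
s_2 = InvRound(s_1, k_2) = 0x7ED
s_3 = InvRound(s_2, k_1) = 0x566
s_4 = InvRound(s_3, k_0) = 0xA74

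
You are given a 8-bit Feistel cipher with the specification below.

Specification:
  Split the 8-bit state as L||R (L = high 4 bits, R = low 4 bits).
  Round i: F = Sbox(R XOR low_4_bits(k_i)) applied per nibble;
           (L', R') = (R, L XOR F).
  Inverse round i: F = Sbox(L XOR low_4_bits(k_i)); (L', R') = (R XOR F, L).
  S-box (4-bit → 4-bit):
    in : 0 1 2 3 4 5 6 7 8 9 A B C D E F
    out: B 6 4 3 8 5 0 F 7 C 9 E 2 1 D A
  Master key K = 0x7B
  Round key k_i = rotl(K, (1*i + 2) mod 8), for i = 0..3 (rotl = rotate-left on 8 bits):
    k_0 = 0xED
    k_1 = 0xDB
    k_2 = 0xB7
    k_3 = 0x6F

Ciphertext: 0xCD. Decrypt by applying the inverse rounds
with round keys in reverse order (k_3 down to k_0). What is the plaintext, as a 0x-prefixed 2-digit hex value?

0x10

s_0 = ciphertext = 0xCD
s_1 = InvRound(s_0, k_3) = 0xEC
s_2 = InvRound(s_1, k_2) = 0x0E
s_3 = InvRound(s_2, k_1) = 0x00
s_4 = InvRound(s_3, k_0) = 0x10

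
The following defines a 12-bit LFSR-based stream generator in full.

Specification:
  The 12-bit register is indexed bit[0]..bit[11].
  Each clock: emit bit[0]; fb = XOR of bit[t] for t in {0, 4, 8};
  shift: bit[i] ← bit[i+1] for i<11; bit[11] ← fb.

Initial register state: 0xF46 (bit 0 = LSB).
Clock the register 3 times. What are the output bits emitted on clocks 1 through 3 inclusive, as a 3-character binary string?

reg_0 = 0xF46
clock 1: out=0, reg = 0xFA3
clock 2: out=1, reg = 0x7D1
clock 3: out=1, reg = 0xBE8

011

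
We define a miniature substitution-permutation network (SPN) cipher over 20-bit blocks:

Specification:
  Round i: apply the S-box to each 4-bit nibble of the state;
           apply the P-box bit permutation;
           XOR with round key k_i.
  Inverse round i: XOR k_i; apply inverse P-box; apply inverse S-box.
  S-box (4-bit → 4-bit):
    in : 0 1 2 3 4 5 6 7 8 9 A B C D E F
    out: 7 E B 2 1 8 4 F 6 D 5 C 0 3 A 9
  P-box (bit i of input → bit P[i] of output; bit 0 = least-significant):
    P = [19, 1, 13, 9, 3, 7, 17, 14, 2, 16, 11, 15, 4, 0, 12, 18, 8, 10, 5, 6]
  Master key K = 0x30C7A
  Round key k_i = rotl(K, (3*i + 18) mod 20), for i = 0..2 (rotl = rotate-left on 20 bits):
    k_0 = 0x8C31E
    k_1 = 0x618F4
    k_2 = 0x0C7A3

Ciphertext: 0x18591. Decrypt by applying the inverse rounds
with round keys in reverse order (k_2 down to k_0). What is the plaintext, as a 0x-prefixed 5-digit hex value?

0x04566

s_0 = ciphertext = 0x18591
s_1 = InvRound(s_0, k_2) = 0x6435E
s_2 = InvRound(s_1, k_1) = 0xA662E
s_3 = InvRound(s_2, k_0) = 0x04566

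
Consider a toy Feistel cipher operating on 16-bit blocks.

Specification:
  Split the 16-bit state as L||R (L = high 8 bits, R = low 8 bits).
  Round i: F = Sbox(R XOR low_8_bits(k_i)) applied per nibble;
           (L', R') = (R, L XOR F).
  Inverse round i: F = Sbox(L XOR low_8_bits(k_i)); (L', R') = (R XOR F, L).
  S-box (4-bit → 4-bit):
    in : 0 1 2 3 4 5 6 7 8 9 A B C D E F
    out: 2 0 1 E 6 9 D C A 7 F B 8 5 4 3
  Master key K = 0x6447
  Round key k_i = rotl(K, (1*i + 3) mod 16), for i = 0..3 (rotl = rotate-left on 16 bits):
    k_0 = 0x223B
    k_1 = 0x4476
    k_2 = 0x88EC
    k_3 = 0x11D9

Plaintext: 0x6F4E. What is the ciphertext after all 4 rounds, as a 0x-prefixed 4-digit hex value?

s_0 = plaintext = 0x6F4E
s_1 = Round(s_0, k_0) = 0x4EA6
s_2 = Round(s_1, k_1) = 0xA61C
s_3 = Round(s_2, k_2) = 0x1C94
s_4 = Round(s_3, k_3) = 0x9479

0x9479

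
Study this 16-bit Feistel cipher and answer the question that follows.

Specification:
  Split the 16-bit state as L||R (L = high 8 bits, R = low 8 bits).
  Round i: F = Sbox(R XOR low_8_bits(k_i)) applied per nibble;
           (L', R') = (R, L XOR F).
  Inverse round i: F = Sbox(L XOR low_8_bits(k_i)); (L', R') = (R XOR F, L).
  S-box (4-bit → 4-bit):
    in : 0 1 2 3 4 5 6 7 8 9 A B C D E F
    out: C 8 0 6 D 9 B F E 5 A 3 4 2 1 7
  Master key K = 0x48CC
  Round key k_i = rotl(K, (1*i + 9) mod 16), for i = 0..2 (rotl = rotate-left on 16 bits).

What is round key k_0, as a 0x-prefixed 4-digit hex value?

0x9891

K = 0x48CC
k_0 = rotl(K, (1*0+9) mod 16) = rotl(K, 9) = 0x9891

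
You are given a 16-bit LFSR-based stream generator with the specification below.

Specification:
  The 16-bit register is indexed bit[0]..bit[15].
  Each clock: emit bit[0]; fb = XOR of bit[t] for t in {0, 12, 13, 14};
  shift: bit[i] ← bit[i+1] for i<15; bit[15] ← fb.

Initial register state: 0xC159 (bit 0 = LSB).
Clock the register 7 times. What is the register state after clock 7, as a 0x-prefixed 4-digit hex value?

reg_0 = 0xC159
clock 1: out=1, reg = 0x60AC
clock 2: out=0, reg = 0x3056
clock 3: out=0, reg = 0x182B
clock 4: out=1, reg = 0x0C15
clock 5: out=1, reg = 0x860A
clock 6: out=0, reg = 0x4305
clock 7: out=1, reg = 0x2182

0x2182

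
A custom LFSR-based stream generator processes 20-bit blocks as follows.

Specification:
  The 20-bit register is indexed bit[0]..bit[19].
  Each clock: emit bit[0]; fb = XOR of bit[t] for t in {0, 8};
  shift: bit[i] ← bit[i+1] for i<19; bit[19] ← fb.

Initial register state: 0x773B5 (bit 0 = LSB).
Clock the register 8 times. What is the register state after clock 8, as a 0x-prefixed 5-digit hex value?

reg_0 = 0x773B5
clock 1: out=1, reg = 0x3B9DA
clock 2: out=0, reg = 0x9DCED
clock 3: out=1, reg = 0xCEE76
clock 4: out=0, reg = 0x6773B
clock 5: out=1, reg = 0x33B9D
clock 6: out=1, reg = 0x19DCE
clock 7: out=0, reg = 0x8CEE7
clock 8: out=1, reg = 0xC6773

0xC6773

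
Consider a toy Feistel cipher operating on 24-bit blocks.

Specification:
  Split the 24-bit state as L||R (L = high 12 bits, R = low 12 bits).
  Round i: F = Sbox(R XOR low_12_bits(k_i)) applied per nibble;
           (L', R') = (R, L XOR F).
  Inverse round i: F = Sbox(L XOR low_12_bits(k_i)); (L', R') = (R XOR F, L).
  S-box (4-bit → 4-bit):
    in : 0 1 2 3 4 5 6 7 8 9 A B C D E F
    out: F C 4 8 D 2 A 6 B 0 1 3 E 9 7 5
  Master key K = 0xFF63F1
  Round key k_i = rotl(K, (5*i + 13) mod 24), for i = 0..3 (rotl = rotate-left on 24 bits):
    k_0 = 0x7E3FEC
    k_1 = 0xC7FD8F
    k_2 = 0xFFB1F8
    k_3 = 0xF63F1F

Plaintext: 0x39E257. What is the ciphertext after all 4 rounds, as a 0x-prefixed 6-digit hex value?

0x8DE2FF

s_0 = plaintext = 0x39E257
s_1 = Round(s_0, k_0) = 0x257AAD
s_2 = Round(s_1, k_1) = 0xAAD413
s_3 = Round(s_2, k_2) = 0x4138DE
s_4 = Round(s_3, k_3) = 0x8DE2FF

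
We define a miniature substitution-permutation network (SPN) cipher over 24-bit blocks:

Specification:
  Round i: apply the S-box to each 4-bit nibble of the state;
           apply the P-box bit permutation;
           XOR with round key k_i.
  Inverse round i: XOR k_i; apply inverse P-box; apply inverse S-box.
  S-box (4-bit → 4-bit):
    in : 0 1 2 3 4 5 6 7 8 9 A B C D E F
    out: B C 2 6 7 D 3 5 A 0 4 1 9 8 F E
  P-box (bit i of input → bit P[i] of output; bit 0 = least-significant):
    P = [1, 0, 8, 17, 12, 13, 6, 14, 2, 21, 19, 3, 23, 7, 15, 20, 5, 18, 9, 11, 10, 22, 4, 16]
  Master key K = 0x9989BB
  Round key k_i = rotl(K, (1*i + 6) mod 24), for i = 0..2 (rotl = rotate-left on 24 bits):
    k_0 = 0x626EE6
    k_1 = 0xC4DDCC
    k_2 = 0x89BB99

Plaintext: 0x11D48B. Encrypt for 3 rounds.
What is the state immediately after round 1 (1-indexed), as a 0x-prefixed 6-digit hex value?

s_0 = plaintext = 0x11D48B
s_1 = Round(s_0, k_0) = 0x5B04F0
s_2 = Round(s_1, k_1) = 0x7FB93B
s_3 = Round(s_2, k_2) = 0x0D95CB

0x5B04F0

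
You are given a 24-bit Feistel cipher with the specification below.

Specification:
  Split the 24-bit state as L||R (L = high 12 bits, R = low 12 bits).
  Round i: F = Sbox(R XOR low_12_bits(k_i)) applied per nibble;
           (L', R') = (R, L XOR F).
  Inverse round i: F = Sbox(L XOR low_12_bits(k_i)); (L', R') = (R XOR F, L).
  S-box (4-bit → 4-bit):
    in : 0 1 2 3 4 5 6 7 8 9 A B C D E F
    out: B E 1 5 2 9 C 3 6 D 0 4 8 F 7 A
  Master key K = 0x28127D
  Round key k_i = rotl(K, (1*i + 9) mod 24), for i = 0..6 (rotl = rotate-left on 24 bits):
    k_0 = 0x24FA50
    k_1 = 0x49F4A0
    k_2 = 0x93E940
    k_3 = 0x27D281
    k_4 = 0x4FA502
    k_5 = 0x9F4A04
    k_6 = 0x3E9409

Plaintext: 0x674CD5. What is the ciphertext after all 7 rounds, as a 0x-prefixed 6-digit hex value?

0x4635B6

s_0 = plaintext = 0x674CD5
s_1 = Round(s_0, k_0) = 0xCD5A1D
s_2 = Round(s_1, k_1) = 0xA1DB9A
s_3 = Round(s_2, k_2) = 0xB9ABED
s_4 = Round(s_3, k_3) = 0xBED652
s_5 = Round(s_4, k_4) = 0x652E76
s_6 = Round(s_5, k_5) = 0xE76463
s_7 = Round(s_6, k_6) = 0x4635B6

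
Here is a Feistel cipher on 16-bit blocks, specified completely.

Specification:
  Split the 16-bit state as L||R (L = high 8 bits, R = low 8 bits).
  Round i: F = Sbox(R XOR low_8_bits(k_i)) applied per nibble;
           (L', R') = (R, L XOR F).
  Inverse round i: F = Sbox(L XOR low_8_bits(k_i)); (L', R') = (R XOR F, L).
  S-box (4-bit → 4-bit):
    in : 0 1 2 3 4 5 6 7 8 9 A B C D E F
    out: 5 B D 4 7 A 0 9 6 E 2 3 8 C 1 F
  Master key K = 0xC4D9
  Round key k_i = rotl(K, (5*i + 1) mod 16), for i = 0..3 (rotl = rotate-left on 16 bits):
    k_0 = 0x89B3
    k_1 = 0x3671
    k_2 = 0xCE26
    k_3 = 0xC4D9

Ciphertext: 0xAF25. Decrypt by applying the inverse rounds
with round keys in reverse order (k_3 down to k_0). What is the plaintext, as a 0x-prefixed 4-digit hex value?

0x3CF7

s_0 = ciphertext = 0xAF25
s_1 = InvRound(s_0, k_3) = 0xB5AF
s_2 = InvRound(s_1, k_2) = 0x4BB5
s_3 = InvRound(s_2, k_1) = 0xF74B
s_4 = InvRound(s_3, k_0) = 0x3CF7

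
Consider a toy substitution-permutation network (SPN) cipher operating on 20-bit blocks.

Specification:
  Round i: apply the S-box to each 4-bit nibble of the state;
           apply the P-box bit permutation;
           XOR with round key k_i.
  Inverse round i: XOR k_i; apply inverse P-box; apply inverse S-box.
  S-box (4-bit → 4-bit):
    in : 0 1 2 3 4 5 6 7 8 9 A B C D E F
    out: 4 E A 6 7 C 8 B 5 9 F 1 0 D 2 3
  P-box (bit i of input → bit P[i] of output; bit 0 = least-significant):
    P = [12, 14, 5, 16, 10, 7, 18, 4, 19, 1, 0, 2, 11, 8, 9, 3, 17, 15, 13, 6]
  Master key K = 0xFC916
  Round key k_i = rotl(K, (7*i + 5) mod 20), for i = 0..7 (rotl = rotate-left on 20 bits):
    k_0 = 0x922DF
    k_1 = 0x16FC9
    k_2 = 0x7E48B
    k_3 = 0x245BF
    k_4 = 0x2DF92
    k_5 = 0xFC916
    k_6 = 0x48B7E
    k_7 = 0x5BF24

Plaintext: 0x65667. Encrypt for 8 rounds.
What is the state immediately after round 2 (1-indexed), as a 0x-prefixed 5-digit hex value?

s_0 = plaintext = 0x65667
s_1 = Round(s_0, k_0) = 0x87083
s_2 = Round(s_1, k_1) = 0x702E0
s_3 = Round(s_2, k_2) = 0x5666D
s_4 = Round(s_3, k_3) = 0x375C3
s_5 = Round(s_4, k_4) = 0x236BF
s_6 = Round(s_5, k_5) = 0xF1E52
s_7 = Round(s_6, k_6) = 0x34864
s_8 = Round(s_7, k_7) = 0xD4415

0x702E0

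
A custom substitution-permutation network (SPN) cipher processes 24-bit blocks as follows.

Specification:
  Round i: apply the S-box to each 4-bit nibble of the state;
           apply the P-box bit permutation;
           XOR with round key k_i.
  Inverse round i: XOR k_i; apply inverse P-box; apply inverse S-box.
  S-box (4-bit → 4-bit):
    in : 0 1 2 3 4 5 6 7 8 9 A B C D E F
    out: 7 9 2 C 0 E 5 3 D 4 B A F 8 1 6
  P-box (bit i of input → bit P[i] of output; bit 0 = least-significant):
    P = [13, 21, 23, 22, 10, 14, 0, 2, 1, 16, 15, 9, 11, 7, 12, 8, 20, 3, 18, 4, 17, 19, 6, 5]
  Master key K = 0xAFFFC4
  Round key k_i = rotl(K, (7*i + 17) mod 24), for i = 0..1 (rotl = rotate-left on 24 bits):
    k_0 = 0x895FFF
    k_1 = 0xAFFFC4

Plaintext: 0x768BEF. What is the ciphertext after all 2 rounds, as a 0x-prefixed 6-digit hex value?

0x1A3FA7

s_0 = plaintext = 0x768BEF
s_1 = Round(s_0, k_0) = 0x3640FF
s_2 = Round(s_1, k_1) = 0x1A3FA7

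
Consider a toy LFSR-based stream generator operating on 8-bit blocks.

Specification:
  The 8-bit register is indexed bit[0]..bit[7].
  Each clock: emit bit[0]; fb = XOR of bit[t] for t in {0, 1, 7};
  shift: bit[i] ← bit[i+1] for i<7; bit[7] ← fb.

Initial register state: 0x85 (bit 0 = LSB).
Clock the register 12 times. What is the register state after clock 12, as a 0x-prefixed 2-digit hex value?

reg_0 = 0x85
clock 1: out=1, reg = 0x42
clock 2: out=0, reg = 0xA1
clock 3: out=1, reg = 0x50
clock 4: out=0, reg = 0x28
clock 5: out=0, reg = 0x14
clock 6: out=0, reg = 0x0A
clock 7: out=0, reg = 0x85
clock 8: out=1, reg = 0x42
clock 9: out=0, reg = 0xA1
clock 10: out=1, reg = 0x50
clock 11: out=0, reg = 0x28
clock 12: out=0, reg = 0x14

0x14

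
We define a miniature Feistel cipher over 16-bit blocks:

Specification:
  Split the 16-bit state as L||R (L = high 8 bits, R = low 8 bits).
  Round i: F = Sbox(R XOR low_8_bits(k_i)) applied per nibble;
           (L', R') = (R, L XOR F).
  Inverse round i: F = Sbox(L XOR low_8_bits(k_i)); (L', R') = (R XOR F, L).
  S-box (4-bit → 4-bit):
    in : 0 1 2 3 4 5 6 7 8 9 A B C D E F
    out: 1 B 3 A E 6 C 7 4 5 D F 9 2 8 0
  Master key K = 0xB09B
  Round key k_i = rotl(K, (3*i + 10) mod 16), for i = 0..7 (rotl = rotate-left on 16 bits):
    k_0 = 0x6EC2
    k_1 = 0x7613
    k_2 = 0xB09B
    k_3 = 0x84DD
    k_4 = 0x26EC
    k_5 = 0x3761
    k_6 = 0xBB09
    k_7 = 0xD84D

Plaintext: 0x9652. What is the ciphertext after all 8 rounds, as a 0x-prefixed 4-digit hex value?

0xFD2C

s_0 = plaintext = 0x9652
s_1 = Round(s_0, k_0) = 0x52C7
s_2 = Round(s_1, k_1) = 0xC77C
s_3 = Round(s_2, k_2) = 0x7C40
s_4 = Round(s_3, k_3) = 0x402E
s_5 = Round(s_4, k_4) = 0x2ED3
s_6 = Round(s_5, k_5) = 0xD3DD
s_7 = Round(s_6, k_6) = 0xDDFD
s_8 = Round(s_7, k_7) = 0xFD2C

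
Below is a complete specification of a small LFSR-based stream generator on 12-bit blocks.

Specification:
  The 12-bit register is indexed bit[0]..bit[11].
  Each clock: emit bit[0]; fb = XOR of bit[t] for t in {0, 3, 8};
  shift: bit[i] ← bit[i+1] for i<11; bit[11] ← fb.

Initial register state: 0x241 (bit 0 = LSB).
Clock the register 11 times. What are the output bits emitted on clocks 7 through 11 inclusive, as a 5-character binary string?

10010

reg_0 = 0x241
clock 1: out=1, reg = 0x920
clock 2: out=0, reg = 0xC90
clock 3: out=0, reg = 0x648
clock 4: out=0, reg = 0xB24
clock 5: out=0, reg = 0xD92
clock 6: out=0, reg = 0xEC9
clock 7: out=1, reg = 0x764
clock 8: out=0, reg = 0xBB2
clock 9: out=0, reg = 0xDD9
clock 10: out=1, reg = 0xEEC
clock 11: out=0, reg = 0xF76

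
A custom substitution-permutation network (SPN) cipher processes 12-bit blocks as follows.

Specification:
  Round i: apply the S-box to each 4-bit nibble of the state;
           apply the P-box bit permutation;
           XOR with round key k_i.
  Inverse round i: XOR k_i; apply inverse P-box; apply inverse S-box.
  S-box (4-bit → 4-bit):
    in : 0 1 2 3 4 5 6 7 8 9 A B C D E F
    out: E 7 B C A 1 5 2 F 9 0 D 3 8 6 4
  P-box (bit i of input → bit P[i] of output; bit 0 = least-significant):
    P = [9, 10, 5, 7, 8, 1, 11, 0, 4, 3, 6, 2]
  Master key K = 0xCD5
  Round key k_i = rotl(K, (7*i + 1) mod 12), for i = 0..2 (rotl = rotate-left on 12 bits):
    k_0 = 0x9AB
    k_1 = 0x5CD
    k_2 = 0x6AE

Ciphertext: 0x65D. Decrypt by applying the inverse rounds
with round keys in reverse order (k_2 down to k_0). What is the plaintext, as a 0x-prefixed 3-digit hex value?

0xF1E

s_0 = ciphertext = 0x65D
s_1 = InvRound(s_0, k_2) = 0x643
s_2 = InvRound(s_1, k_1) = 0x4C9
s_3 = InvRound(s_2, k_0) = 0xF1E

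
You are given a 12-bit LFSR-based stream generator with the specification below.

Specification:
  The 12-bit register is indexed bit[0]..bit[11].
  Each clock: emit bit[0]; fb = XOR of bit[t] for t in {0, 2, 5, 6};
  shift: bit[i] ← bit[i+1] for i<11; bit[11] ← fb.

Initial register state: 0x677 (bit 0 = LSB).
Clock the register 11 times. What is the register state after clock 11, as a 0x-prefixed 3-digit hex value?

0xF80

reg_0 = 0x677
clock 1: out=1, reg = 0x33B
clock 2: out=1, reg = 0x19D
clock 3: out=1, reg = 0x0CE
clock 4: out=0, reg = 0x067
clock 5: out=1, reg = 0x033
clock 6: out=1, reg = 0x019
clock 7: out=1, reg = 0x80C
clock 8: out=0, reg = 0xC06
clock 9: out=0, reg = 0xE03
clock 10: out=1, reg = 0xF01
clock 11: out=1, reg = 0xF80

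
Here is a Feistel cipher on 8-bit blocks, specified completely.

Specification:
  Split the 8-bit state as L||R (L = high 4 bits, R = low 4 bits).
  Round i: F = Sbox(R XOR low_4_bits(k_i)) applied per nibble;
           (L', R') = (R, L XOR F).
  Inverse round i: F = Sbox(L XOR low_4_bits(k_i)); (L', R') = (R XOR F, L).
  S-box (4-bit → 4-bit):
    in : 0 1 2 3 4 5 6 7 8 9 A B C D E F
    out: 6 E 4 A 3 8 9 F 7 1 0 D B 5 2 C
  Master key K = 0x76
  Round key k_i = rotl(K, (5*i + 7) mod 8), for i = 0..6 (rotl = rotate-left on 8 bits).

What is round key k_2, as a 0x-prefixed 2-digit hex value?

0xEC

K = 0x76
k_0 = rotl(K, (5*0+7) mod 8) = rotl(K, 7) = 0x3B
k_1 = rotl(K, (5*1+7) mod 8) = rotl(K, 4) = 0x67
k_2 = rotl(K, (5*2+7) mod 8) = rotl(K, 1) = 0xEC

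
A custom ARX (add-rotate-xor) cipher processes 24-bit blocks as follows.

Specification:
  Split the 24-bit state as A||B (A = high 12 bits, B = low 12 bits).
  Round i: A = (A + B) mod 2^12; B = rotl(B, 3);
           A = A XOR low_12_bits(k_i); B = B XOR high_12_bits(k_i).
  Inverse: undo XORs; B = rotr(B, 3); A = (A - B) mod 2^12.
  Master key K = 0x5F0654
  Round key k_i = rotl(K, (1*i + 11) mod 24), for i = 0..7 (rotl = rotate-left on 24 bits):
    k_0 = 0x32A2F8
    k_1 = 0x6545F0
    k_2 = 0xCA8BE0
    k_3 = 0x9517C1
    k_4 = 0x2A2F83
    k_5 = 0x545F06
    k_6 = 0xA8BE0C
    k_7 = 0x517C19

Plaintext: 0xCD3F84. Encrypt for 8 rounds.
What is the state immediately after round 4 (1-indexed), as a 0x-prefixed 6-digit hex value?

s_0 = plaintext = 0xCD3F84
s_1 = Round(s_0, k_0) = 0xEAFF0D
s_2 = Round(s_1, k_1) = 0x84CE3B
s_3 = Round(s_2, k_2) = 0xD67D77
s_4 = Round(s_3, k_3) = 0xD1F2EF
s_5 = Round(s_4, k_4) = 0xF8D5DB
s_6 = Round(s_5, k_5) = 0xA6EB9F
s_7 = Round(s_6, k_6) = 0x801676
s_8 = Round(s_7, k_7) = 0x26E6A4

0xD1F2EF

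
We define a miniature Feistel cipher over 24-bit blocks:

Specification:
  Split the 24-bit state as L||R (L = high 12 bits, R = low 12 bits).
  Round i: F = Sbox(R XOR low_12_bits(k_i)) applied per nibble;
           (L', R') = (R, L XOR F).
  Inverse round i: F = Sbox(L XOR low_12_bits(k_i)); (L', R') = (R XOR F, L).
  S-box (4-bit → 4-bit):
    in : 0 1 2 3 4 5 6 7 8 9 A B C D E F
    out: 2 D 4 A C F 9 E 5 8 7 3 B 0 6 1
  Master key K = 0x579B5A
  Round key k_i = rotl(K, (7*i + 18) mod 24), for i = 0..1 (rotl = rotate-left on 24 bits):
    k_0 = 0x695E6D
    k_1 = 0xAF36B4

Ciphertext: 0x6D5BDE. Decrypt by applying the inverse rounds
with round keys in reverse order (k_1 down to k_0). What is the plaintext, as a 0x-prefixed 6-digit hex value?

0x893943

s_0 = ciphertext = 0x6D5BDE
s_1 = InvRound(s_0, k_1) = 0x9436D5
s_2 = InvRound(s_1, k_0) = 0x893943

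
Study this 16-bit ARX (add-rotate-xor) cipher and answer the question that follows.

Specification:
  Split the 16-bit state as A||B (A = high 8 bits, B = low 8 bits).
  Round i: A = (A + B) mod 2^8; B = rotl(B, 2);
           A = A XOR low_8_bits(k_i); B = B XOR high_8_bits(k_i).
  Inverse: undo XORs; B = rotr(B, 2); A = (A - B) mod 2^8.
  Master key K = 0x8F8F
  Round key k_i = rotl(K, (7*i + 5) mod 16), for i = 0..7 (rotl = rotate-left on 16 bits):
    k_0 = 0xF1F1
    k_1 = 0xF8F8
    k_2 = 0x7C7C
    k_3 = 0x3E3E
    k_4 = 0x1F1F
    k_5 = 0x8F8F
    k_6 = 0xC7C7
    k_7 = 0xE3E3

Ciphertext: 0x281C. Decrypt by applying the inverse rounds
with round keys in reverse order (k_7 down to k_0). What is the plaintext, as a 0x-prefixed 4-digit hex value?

s_0 = ciphertext = 0x281C
s_1 = InvRound(s_0, k_7) = 0xCCFF
s_2 = InvRound(s_1, k_6) = 0xFD0E
s_3 = InvRound(s_2, k_5) = 0x1260
s_4 = InvRound(s_3, k_4) = 0x2EDF
s_5 = InvRound(s_4, k_3) = 0x9878
s_6 = InvRound(s_5, k_2) = 0xE301
s_7 = InvRound(s_6, k_1) = 0x9D7E
s_8 = InvRound(s_7, k_0) = 0x89E3

0x89E3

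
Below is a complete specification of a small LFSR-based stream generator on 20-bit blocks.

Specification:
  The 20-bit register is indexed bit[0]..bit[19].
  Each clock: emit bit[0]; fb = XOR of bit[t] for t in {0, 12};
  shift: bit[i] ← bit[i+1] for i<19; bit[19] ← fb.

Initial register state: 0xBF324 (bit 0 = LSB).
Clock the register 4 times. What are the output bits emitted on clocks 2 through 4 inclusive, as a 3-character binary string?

010

reg_0 = 0xBF324
clock 1: out=0, reg = 0xDF992
clock 2: out=0, reg = 0xEFCC9
clock 3: out=1, reg = 0x77E64
clock 4: out=0, reg = 0xBBF32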